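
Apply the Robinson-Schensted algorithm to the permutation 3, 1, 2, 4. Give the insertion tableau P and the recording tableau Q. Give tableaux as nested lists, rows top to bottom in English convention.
Insert each entry of the permutation into P by Schensted row insertion, recording in Q the position of each new cell.

Insert 3: appended to row 1. P = [[3]], Q = [[1]].
Insert 1: 1 bumps 3 from row 1; 3 starts row 2. P = [[1], [3]], Q = [[1], [2]].
Insert 2: appended to row 1. P = [[1, 2], [3]], Q = [[1, 3], [2]].
Insert 4: appended to row 1. P = [[1, 2, 4], [3]], Q = [[1, 3, 4], [2]].

So P = [[1, 2, 4], [3]], Q = [[1, 3, 4], [2]].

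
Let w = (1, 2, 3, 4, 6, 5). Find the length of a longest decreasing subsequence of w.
2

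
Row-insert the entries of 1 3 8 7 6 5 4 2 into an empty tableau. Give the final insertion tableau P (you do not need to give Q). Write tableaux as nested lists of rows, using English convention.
Insert 1: appended to row 1. P = [[1]].
Insert 3: appended to row 1. P = [[1, 3]].
Insert 8: appended to row 1. P = [[1, 3, 8]].
Insert 7: 7 bumps 8 from row 1; 8 starts row 2. P = [[1, 3, 7], [8]].
Insert 6: 6 bumps 7 from row 1; 7 bumps 8 from row 2; 8 starts row 3. P = [[1, 3, 6], [7], [8]].
Insert 5: 5 bumps 6 from row 1; 6 bumps 7 from row 2; 7 bumps 8 from row 3; 8 starts row 4. P = [[1, 3, 5], [6], [7], [8]].
Insert 4: 4 bumps 5 from row 1; 5 bumps 6 from row 2; 6 bumps 7 from row 3; 7 bumps 8 from row 4; 8 starts row 5. P = [[1, 3, 4], [5], [6], [7], [8]].
Insert 2: 2 bumps 3 from row 1; 3 bumps 5 from row 2; 5 bumps 6 from row 3; 6 bumps 7 from row 4; 7 bumps 8 from row 5; 8 starts row 6. P = [[1, 2, 4], [3], [5], [6], [7], [8]].

So P = [[1, 2, 4], [3], [5], [6], [7], [8]].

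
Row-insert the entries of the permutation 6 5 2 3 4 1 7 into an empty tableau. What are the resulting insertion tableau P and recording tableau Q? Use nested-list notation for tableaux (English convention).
Insert each entry of the permutation into P by Schensted row insertion, recording in Q the position of each new cell.

Insert 6: appended to row 1. P = [[6]].
Insert 5: 5 bumps 6 from row 1; 6 starts row 2. P = [[5], [6]].
Insert 2: 2 bumps 5 from row 1; 5 bumps 6 from row 2; 6 starts row 3. P = [[2], [5], [6]].
Insert 3: appended to row 1. P = [[2, 3], [5], [6]].
Insert 4: appended to row 1. P = [[2, 3, 4], [5], [6]].
Insert 1: 1 bumps 2 from row 1; 2 bumps 5 from row 2; 5 bumps 6 from row 3; 6 starts row 4. P = [[1, 3, 4], [2], [5], [6]].
Insert 7: appended to row 1. P = [[1, 3, 4, 7], [2], [5], [6]].

So P = [[1, 3, 4, 7], [2], [5], [6]], Q = [[1, 4, 5, 7], [2], [3], [6]].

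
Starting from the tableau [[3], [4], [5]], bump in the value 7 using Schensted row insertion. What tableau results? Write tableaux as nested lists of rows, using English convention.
[[3, 7], [4], [5]]

7 is larger than every entry of row 1, so it is appended to row 1. The new tableau is [[3, 7], [4], [5]].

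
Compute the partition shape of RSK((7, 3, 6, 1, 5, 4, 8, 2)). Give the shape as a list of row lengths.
[3, 2, 1, 1, 1]

Row-insert each entry into an empty tableau.

After inserting 7: P = [[7]].
After inserting 3: P = [[3], [7]].
After inserting 6: P = [[3, 6], [7]].
After inserting 1: P = [[1, 6], [3], [7]].
After inserting 5: P = [[1, 5], [3, 6], [7]].
After inserting 4: P = [[1, 4], [3, 5], [6], [7]].
After inserting 8: P = [[1, 4, 8], [3, 5], [6], [7]].
After inserting 2: P = [[1, 2, 8], [3, 4], [5], [6], [7]].

The final insertion tableau P = [[1, 2, 8], [3, 4], [5], [6], [7]] has shape [3, 2, 1, 1, 1].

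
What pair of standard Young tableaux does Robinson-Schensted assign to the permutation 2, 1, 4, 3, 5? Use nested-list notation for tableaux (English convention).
Insert each entry of the permutation into P by Schensted row insertion, recording in Q the position of each new cell.

Insert 2: appended to row 1. P = [[2]].
Insert 1: 1 bumps 2 from row 1; 2 starts row 2. P = [[1], [2]].
Insert 4: appended to row 1. P = [[1, 4], [2]].
Insert 3: 3 bumps 4 from row 1; 4 appends to row 2. P = [[1, 3], [2, 4]].
Insert 5: appended to row 1. P = [[1, 3, 5], [2, 4]].

So P = [[1, 3, 5], [2, 4]], Q = [[1, 3, 5], [2, 4]].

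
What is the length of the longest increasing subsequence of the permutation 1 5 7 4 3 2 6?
3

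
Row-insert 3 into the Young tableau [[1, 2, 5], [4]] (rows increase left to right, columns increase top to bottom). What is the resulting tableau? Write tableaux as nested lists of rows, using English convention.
[[1, 2, 3], [4, 5]]

In row 1, 3 replaces 5 (the leftmost entry greater than 3); 5 is bumped to row 2. 5 is appended to row 2. The new tableau is [[1, 2, 3], [4, 5]].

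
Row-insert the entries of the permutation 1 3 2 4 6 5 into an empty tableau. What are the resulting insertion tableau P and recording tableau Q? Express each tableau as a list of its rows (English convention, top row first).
Insert each entry of the permutation into P by Schensted row insertion, recording in Q the position of each new cell.

After inserting 1: P = [[1]].
After inserting 3: P = [[1, 3]].
After inserting 2: P = [[1, 2], [3]].
After inserting 4: P = [[1, 2, 4], [3]].
After inserting 6: P = [[1, 2, 4, 6], [3]].
After inserting 5: P = [[1, 2, 4, 5], [3, 6]].

So P = [[1, 2, 4, 5], [3, 6]], Q = [[1, 2, 4, 5], [3, 6]].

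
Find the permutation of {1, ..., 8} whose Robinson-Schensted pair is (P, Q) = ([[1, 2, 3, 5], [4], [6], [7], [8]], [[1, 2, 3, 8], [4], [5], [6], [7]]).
1 2 8 7 6 4 3 5

Reverse the RSK construction: for i from n down to 1, find the cell of Q containing i, remove the entry at that cell from P, and reverse-bump it up through P; the value ejected from row 1 is w(i).

Step i=8: Q has 8 at row 1, column 4; remove that cell from P, ejecting 5. So w(8) = 5. P is now [[1, 2, 3], [4], [6], [7], [8]].
Step i=7: Q has 7 at row 5, column 1; remove 8 from row 5 of P and reverse-bump: 8 enters row 4 and ejects 7; 7 enters row 3 and ejects 6; 6 enters row 2 and ejects 4; 4 enters row 1 and ejects 3. So w(7) = 3. P is now [[1, 2, 4], [6], [7], [8]].
Step i=6: Q has 6 at row 4, column 1; remove 8 from row 4 of P and reverse-bump: 8 enters row 3 and ejects 7; 7 enters row 2 and ejects 6; 6 enters row 1 and ejects 4. So w(6) = 4. P is now [[1, 2, 6], [7], [8]].
Step i=5: Q has 5 at row 3, column 1; remove 8 from row 3 of P and reverse-bump: 8 enters row 2 and ejects 7; 7 enters row 1 and ejects 6. So w(5) = 6. P is now [[1, 2, 7], [8]].
Step i=4: Q has 4 at row 2, column 1; remove 8 from row 2 of P and reverse-bump: 8 enters row 1 and ejects 7. So w(4) = 7. P is now [[1, 2, 8]].
Step i=3: Q has 3 at row 1, column 3; remove that cell from P, ejecting 8. So w(3) = 8. P is now [[1, 2]].
Step i=2: Q has 2 at row 1, column 2; remove that cell from P, ejecting 2. So w(2) = 2. P is now [[1]].
Step i=1: Q has 1 at row 1, column 1; remove that cell from P, ejecting 1. So w(1) = 1. P is now [].

So w = 1 2 8 7 6 4 3 5.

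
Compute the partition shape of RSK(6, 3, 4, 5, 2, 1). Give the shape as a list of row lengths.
Row-insert each entry into an empty tableau.

After inserting 6: P = [[6]].
After inserting 3: P = [[3], [6]].
After inserting 4: P = [[3, 4], [6]].
After inserting 5: P = [[3, 4, 5], [6]].
After inserting 2: P = [[2, 4, 5], [3], [6]].
After inserting 1: P = [[1, 4, 5], [2], [3], [6]].

The final insertion tableau P = [[1, 4, 5], [2], [3], [6]] has shape [3, 1, 1, 1].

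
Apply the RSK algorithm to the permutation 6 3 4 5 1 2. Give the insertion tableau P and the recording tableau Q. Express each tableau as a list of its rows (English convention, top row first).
Insert each entry of the permutation into P by Schensted row insertion, recording in Q the position of each new cell.

After inserting 6: P = [[6]].
After inserting 3: P = [[3], [6]].
After inserting 4: P = [[3, 4], [6]].
After inserting 5: P = [[3, 4, 5], [6]].
After inserting 1: P = [[1, 4, 5], [3], [6]].
After inserting 2: P = [[1, 2, 5], [3, 4], [6]].

So P = [[1, 2, 5], [3, 4], [6]], Q = [[1, 3, 4], [2, 6], [5]].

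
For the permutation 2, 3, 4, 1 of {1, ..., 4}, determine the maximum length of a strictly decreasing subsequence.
2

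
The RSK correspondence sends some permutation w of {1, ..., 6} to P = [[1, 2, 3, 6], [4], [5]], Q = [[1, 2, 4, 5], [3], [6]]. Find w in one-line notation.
1 5 2 4 6 3

Reverse RSK: for i = n, n-1, ..., 1, locate i in Q, remove the corresponding corner cell from P, and reverse-bump its entry up through P; the value ejected from row 1 is w(i).

So w = 1 5 2 4 6 3.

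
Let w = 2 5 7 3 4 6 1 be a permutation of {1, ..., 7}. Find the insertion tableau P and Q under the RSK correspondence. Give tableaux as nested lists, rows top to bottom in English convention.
P = [[1, 3, 4, 6], [2, 7], [5]], Q = [[1, 2, 3, 6], [4, 5], [7]]

Insert each entry of the permutation into P by Schensted row insertion, recording in Q the position of each new cell.

Insert 2: appended to row 1. P = [[2]], Q = [[1]].
Insert 5: appended to row 1. P = [[2, 5]], Q = [[1, 2]].
Insert 7: appended to row 1. P = [[2, 5, 7]], Q = [[1, 2, 3]].
Insert 3: 3 bumps 5 from row 1; 5 starts row 2. P = [[2, 3, 7], [5]], Q = [[1, 2, 3], [4]].
Insert 4: 4 bumps 7 from row 1; 7 appends to row 2. P = [[2, 3, 4], [5, 7]], Q = [[1, 2, 3], [4, 5]].
Insert 6: appended to row 1. P = [[2, 3, 4, 6], [5, 7]], Q = [[1, 2, 3, 6], [4, 5]].
Insert 1: 1 bumps 2 from row 1; 2 bumps 5 from row 2; 5 starts row 3. P = [[1, 3, 4, 6], [2, 7], [5]], Q = [[1, 2, 3, 6], [4, 5], [7]].

So P = [[1, 3, 4, 6], [2, 7], [5]], Q = [[1, 2, 3, 6], [4, 5], [7]].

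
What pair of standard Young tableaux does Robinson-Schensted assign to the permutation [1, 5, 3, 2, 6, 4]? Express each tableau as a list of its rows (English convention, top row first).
P = [[1, 2, 4], [3, 6], [5]], Q = [[1, 2, 5], [3, 6], [4]]

Insert each entry of the permutation into P by Schensted row insertion, recording in Q the position of each new cell.

Insert 1: appended to row 1. P = [[1]].
Insert 5: appended to row 1. P = [[1, 5]].
Insert 3: 3 bumps 5 from row 1; 5 starts row 2. P = [[1, 3], [5]].
Insert 2: 2 bumps 3 from row 1; 3 bumps 5 from row 2; 5 starts row 3. P = [[1, 2], [3], [5]].
Insert 6: appended to row 1. P = [[1, 2, 6], [3], [5]].
Insert 4: 4 bumps 6 from row 1; 6 appends to row 2. P = [[1, 2, 4], [3, 6], [5]].

So P = [[1, 2, 4], [3, 6], [5]], Q = [[1, 2, 5], [3, 6], [4]].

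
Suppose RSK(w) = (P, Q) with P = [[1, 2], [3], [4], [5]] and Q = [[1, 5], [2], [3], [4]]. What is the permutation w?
5 4 3 1 2

Reverse RSK: for i = n, n-1, ..., 1, locate i in Q, remove the corresponding corner cell from P, and reverse-bump its entry up through P; the value ejected from row 1 is w(i).

So w = 5 4 3 1 2.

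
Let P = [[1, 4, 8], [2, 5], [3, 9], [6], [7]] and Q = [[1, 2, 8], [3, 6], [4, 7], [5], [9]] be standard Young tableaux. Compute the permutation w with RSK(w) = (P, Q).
Reverse RSK: for i = n, n-1, ..., 1, locate i in Q, remove the corresponding corner cell from P, and reverse-bump its entry up through P; the value ejected from row 1 is w(i).

So w = 7 9 6 3 2 5 4 8 1.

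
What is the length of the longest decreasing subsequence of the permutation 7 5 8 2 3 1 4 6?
4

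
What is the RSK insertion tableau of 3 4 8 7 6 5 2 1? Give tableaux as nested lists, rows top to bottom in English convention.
P = [[1, 4, 5], [2], [3], [6], [7], [8]]

Insert 3: appended to row 1. P = [[3]].
Insert 4: appended to row 1. P = [[3, 4]].
Insert 8: appended to row 1. P = [[3, 4, 8]].
Insert 7: 7 bumps 8 from row 1; 8 starts row 2. P = [[3, 4, 7], [8]].
Insert 6: 6 bumps 7 from row 1; 7 bumps 8 from row 2; 8 starts row 3. P = [[3, 4, 6], [7], [8]].
Insert 5: 5 bumps 6 from row 1; 6 bumps 7 from row 2; 7 bumps 8 from row 3; 8 starts row 4. P = [[3, 4, 5], [6], [7], [8]].
Insert 2: 2 bumps 3 from row 1; 3 bumps 6 from row 2; 6 bumps 7 from row 3; 7 bumps 8 from row 4; 8 starts row 5. P = [[2, 4, 5], [3], [6], [7], [8]].
Insert 1: 1 bumps 2 from row 1; 2 bumps 3 from row 2; 3 bumps 6 from row 3; 6 bumps 7 from row 4; 7 bumps 8 from row 5; 8 starts row 6. P = [[1, 4, 5], [2], [3], [6], [7], [8]].

So P = [[1, 4, 5], [2], [3], [6], [7], [8]].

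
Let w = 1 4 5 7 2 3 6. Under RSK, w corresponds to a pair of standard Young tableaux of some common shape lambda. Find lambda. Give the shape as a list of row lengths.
[4, 3]

Row-insert each entry into an empty tableau.

After inserting 1: P = [[1]].
After inserting 4: P = [[1, 4]].
After inserting 5: P = [[1, 4, 5]].
After inserting 7: P = [[1, 4, 5, 7]].
After inserting 2: P = [[1, 2, 5, 7], [4]].
After inserting 3: P = [[1, 2, 3, 7], [4, 5]].
After inserting 6: P = [[1, 2, 3, 6], [4, 5, 7]].

The final insertion tableau P = [[1, 2, 3, 6], [4, 5, 7]] has shape [4, 3].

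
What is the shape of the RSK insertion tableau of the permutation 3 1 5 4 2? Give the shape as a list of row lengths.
Row-insert each entry into an empty tableau.

After inserting 3: P = [[3]].
After inserting 1: P = [[1], [3]].
After inserting 5: P = [[1, 5], [3]].
After inserting 4: P = [[1, 4], [3, 5]].
After inserting 2: P = [[1, 2], [3, 4], [5]].

The final insertion tableau P = [[1, 2], [3, 4], [5]] has shape [2, 2, 1].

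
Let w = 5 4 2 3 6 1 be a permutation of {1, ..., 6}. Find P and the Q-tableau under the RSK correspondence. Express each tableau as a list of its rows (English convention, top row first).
P = [[1, 3, 6], [2], [4], [5]], Q = [[1, 4, 5], [2], [3], [6]]

Insert each entry of the permutation into P by Schensted row insertion, recording in Q the position of each new cell.

Insert 5: appended to row 1. P = [[5]], Q = [[1]].
Insert 4: 4 bumps 5 from row 1; 5 starts row 2. P = [[4], [5]], Q = [[1], [2]].
Insert 2: 2 bumps 4 from row 1; 4 bumps 5 from row 2; 5 starts row 3. P = [[2], [4], [5]], Q = [[1], [2], [3]].
Insert 3: appended to row 1. P = [[2, 3], [4], [5]], Q = [[1, 4], [2], [3]].
Insert 6: appended to row 1. P = [[2, 3, 6], [4], [5]], Q = [[1, 4, 5], [2], [3]].
Insert 1: 1 bumps 2 from row 1; 2 bumps 4 from row 2; 4 bumps 5 from row 3; 5 starts row 4. P = [[1, 3, 6], [2], [4], [5]], Q = [[1, 4, 5], [2], [3], [6]].

So P = [[1, 3, 6], [2], [4], [5]], Q = [[1, 4, 5], [2], [3], [6]].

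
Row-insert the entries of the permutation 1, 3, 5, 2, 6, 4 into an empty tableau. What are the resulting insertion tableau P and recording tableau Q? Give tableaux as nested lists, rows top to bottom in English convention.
Insert each entry of the permutation into P by Schensted row insertion, recording in Q the position of each new cell.

Insert 1: appended to row 1. P = [[1]], Q = [[1]].
Insert 3: appended to row 1. P = [[1, 3]], Q = [[1, 2]].
Insert 5: appended to row 1. P = [[1, 3, 5]], Q = [[1, 2, 3]].
Insert 2: 2 bumps 3 from row 1; 3 starts row 2. P = [[1, 2, 5], [3]], Q = [[1, 2, 3], [4]].
Insert 6: appended to row 1. P = [[1, 2, 5, 6], [3]], Q = [[1, 2, 3, 5], [4]].
Insert 4: 4 bumps 5 from row 1; 5 appends to row 2. P = [[1, 2, 4, 6], [3, 5]], Q = [[1, 2, 3, 5], [4, 6]].

So P = [[1, 2, 4, 6], [3, 5]], Q = [[1, 2, 3, 5], [4, 6]].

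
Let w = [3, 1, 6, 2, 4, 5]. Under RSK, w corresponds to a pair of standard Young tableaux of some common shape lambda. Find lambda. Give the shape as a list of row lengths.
[4, 2]

Row-insert each entry into an empty tableau.

After inserting 3: P = [[3]].
After inserting 1: P = [[1], [3]].
After inserting 6: P = [[1, 6], [3]].
After inserting 2: P = [[1, 2], [3, 6]].
After inserting 4: P = [[1, 2, 4], [3, 6]].
After inserting 5: P = [[1, 2, 4, 5], [3, 6]].

The final insertion tableau P = [[1, 2, 4, 5], [3, 6]] has shape [4, 2].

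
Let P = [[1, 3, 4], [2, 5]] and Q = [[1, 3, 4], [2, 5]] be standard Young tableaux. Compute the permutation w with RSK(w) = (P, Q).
2 1 3 5 4

Reverse the RSK construction: for i from n down to 1, find the cell of Q containing i, remove the entry at that cell from P, and reverse-bump it up through P; the value ejected from row 1 is w(i).

Step i=5: Q has 5 at row 2, column 2; remove 5 from row 2 of P and reverse-bump: 5 enters row 1 and ejects 4. So w(5) = 4. P is now [[1, 3, 5], [2]].
Step i=4: Q has 4 at row 1, column 3; remove that cell from P, ejecting 5. So w(4) = 5. P is now [[1, 3], [2]].
Step i=3: Q has 3 at row 1, column 2; remove that cell from P, ejecting 3. So w(3) = 3. P is now [[1], [2]].
Step i=2: Q has 2 at row 2, column 1; remove 2 from row 2 of P and reverse-bump: 2 enters row 1 and ejects 1. So w(2) = 1. P is now [[2]].
Step i=1: Q has 1 at row 1, column 1; remove that cell from P, ejecting 2. So w(1) = 2. P is now [].

So w = 2 1 3 5 4.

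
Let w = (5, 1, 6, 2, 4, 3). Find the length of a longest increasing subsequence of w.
3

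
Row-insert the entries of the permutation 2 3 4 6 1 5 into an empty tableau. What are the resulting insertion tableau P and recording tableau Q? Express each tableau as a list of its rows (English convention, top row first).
P = [[1, 3, 4, 5], [2, 6]], Q = [[1, 2, 3, 4], [5, 6]]

Insert each entry of the permutation into P by Schensted row insertion, recording in Q the position of each new cell.

After inserting 2: P = [[2]].
After inserting 3: P = [[2, 3]].
After inserting 4: P = [[2, 3, 4]].
After inserting 6: P = [[2, 3, 4, 6]].
After inserting 1: P = [[1, 3, 4, 6], [2]].
After inserting 5: P = [[1, 3, 4, 5], [2, 6]].

So P = [[1, 3, 4, 5], [2, 6]], Q = [[1, 2, 3, 4], [5, 6]].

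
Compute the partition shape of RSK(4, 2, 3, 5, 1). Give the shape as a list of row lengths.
Row-insert each entry into an empty tableau.

After inserting 4: P = [[4]].
After inserting 2: P = [[2], [4]].
After inserting 3: P = [[2, 3], [4]].
After inserting 5: P = [[2, 3, 5], [4]].
After inserting 1: P = [[1, 3, 5], [2], [4]].

The final insertion tableau P = [[1, 3, 5], [2], [4]] has shape [3, 1, 1].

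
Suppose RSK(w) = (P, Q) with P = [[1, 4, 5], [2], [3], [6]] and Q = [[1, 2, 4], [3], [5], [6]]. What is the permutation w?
Reverse the RSK construction: for i from n down to 1, find the cell of Q containing i, remove the entry at that cell from P, and reverse-bump it up through P; the value ejected from row 1 is w(i).

Step i=6: Q has 6 at row 4, column 1; remove 6 from row 4 of P and reverse-bump: 6 enters row 3 and ejects 3; 3 enters row 2 and ejects 2; 2 enters row 1 and ejects 1. So w(6) = 1. P is now [[2, 4, 5], [3], [6]].
Step i=5: Q has 5 at row 3, column 1; remove 6 from row 3 of P and reverse-bump: 6 enters row 2 and ejects 3; 3 enters row 1 and ejects 2. So w(5) = 2. P is now [[3, 4, 5], [6]].
Step i=4: Q has 4 at row 1, column 3; remove that cell from P, ejecting 5. So w(4) = 5. P is now [[3, 4], [6]].
Step i=3: Q has 3 at row 2, column 1; remove 6 from row 2 of P and reverse-bump: 6 enters row 1 and ejects 4. So w(3) = 4. P is now [[3, 6]].
Step i=2: Q has 2 at row 1, column 2; remove that cell from P, ejecting 6. So w(2) = 6. P is now [[3]].
Step i=1: Q has 1 at row 1, column 1; remove that cell from P, ejecting 3. So w(1) = 3. P is now [].

So w = 3 6 4 5 2 1.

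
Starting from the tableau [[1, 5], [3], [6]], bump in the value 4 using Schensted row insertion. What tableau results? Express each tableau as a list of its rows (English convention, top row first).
In row 1, 4 replaces 5 (the leftmost entry greater than 4); 5 is bumped to row 2. 5 is appended to row 2. The new tableau is [[1, 4], [3, 5], [6]].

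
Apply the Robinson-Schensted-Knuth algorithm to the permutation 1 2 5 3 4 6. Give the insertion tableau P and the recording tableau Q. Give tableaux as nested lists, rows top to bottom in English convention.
P = [[1, 2, 3, 4, 6], [5]], Q = [[1, 2, 3, 5, 6], [4]]

Insert each entry of the permutation into P by Schensted row insertion, recording in Q the position of each new cell.

Insert 1: appended to row 1. P = [[1]].
Insert 2: appended to row 1. P = [[1, 2]].
Insert 5: appended to row 1. P = [[1, 2, 5]].
Insert 3: 3 bumps 5 from row 1; 5 starts row 2. P = [[1, 2, 3], [5]].
Insert 4: appended to row 1. P = [[1, 2, 3, 4], [5]].
Insert 6: appended to row 1. P = [[1, 2, 3, 4, 6], [5]].

So P = [[1, 2, 3, 4, 6], [5]], Q = [[1, 2, 3, 5, 6], [4]].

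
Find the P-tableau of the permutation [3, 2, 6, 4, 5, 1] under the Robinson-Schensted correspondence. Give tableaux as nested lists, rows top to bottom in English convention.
P = [[1, 4, 5], [2, 6], [3]]

Insert 3: appended to row 1. P = [[3]].
Insert 2: 2 bumps 3 from row 1; 3 starts row 2. P = [[2], [3]].
Insert 6: appended to row 1. P = [[2, 6], [3]].
Insert 4: 4 bumps 6 from row 1; 6 appends to row 2. P = [[2, 4], [3, 6]].
Insert 5: appended to row 1. P = [[2, 4, 5], [3, 6]].
Insert 1: 1 bumps 2 from row 1; 2 bumps 3 from row 2; 3 starts row 3. P = [[1, 4, 5], [2, 6], [3]].

So P = [[1, 4, 5], [2, 6], [3]].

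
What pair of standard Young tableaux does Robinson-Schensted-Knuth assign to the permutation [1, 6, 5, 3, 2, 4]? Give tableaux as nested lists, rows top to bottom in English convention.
Insert each entry of the permutation into P by Schensted row insertion, recording in Q the position of each new cell.

Insert 1: appended to row 1. P = [[1]].
Insert 6: appended to row 1. P = [[1, 6]].
Insert 5: 5 bumps 6 from row 1; 6 starts row 2. P = [[1, 5], [6]].
Insert 3: 3 bumps 5 from row 1; 5 bumps 6 from row 2; 6 starts row 3. P = [[1, 3], [5], [6]].
Insert 2: 2 bumps 3 from row 1; 3 bumps 5 from row 2; 5 bumps 6 from row 3; 6 starts row 4. P = [[1, 2], [3], [5], [6]].
Insert 4: appended to row 1. P = [[1, 2, 4], [3], [5], [6]].

So P = [[1, 2, 4], [3], [5], [6]], Q = [[1, 2, 6], [3], [4], [5]].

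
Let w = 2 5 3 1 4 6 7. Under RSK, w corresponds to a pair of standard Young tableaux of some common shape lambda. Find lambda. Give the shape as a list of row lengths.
RSK row insertion gives P = [[1, 3, 4, 6, 7], [2], [5]], which has shape [5, 1, 1].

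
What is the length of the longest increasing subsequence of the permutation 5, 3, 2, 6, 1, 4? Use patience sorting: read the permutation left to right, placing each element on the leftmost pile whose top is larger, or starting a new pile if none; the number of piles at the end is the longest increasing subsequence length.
5: new pile. tops = [5]
3: onto pile 1 (replacing 5). tops = [3]
2: onto pile 1 (replacing 3). tops = [2]
6: new pile. tops = [2, 6]
1: onto pile 1 (replacing 2). tops = [1, 6]
4: onto pile 2 (replacing 6). tops = [1, 4]

2 piles, so the longest increasing subsequence has length 2.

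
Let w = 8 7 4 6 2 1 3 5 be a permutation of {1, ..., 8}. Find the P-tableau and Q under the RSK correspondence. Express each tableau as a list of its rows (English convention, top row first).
P = [[1, 3, 5], [2, 6], [4], [7], [8]], Q = [[1, 4, 8], [2, 7], [3], [5], [6]]

Insert each entry of the permutation into P by Schensted row insertion, recording in Q the position of each new cell.

Insert 8: appended to row 1. P = [[8]].
Insert 7: 7 bumps 8 from row 1; 8 starts row 2. P = [[7], [8]].
Insert 4: 4 bumps 7 from row 1; 7 bumps 8 from row 2; 8 starts row 3. P = [[4], [7], [8]].
Insert 6: appended to row 1. P = [[4, 6], [7], [8]].
Insert 2: 2 bumps 4 from row 1; 4 bumps 7 from row 2; 7 bumps 8 from row 3; 8 starts row 4. P = [[2, 6], [4], [7], [8]].
Insert 1: 1 bumps 2 from row 1; 2 bumps 4 from row 2; 4 bumps 7 from row 3; 7 bumps 8 from row 4; 8 starts row 5. P = [[1, 6], [2], [4], [7], [8]].
Insert 3: 3 bumps 6 from row 1; 6 appends to row 2. P = [[1, 3], [2, 6], [4], [7], [8]].
Insert 5: appended to row 1. P = [[1, 3, 5], [2, 6], [4], [7], [8]].

So P = [[1, 3, 5], [2, 6], [4], [7], [8]], Q = [[1, 4, 8], [2, 7], [3], [5], [6]].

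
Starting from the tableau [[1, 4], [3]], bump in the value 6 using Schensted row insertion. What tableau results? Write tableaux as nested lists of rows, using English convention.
[[1, 4, 6], [3]]

6 is larger than every entry of row 1, so it is appended to row 1. The new tableau is [[1, 4, 6], [3]].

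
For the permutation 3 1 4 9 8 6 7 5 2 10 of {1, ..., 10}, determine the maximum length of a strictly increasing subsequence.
5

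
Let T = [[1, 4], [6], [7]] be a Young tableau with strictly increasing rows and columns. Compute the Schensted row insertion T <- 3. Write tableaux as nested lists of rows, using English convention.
[[1, 3], [4], [6], [7]]

In row 1, 3 replaces 4 (the leftmost entry greater than 3); 4 is bumped to row 2. In row 2, 4 replaces 6 (the leftmost entry greater than 4); 6 is bumped to row 3. In row 3, 6 replaces 7 (the leftmost entry greater than 6); 7 is bumped to row 4. 7 starts a new row 4. The new tableau is [[1, 3], [4], [6], [7]].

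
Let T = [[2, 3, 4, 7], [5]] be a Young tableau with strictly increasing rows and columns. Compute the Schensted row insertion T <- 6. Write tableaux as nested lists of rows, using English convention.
[[2, 3, 4, 6], [5, 7]]

In row 1, 6 replaces 7 (the leftmost entry greater than 6); 7 is bumped to row 2. 7 is appended to row 2. The new tableau is [[2, 3, 4, 6], [5, 7]].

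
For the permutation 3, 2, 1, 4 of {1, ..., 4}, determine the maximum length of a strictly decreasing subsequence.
3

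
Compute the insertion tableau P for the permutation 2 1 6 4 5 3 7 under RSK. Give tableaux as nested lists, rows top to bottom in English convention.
P = [[1, 3, 5, 7], [2, 4], [6]]

Insert 2: appended to row 1. P = [[2]].
Insert 1: 1 bumps 2 from row 1; 2 starts row 2. P = [[1], [2]].
Insert 6: appended to row 1. P = [[1, 6], [2]].
Insert 4: 4 bumps 6 from row 1; 6 appends to row 2. P = [[1, 4], [2, 6]].
Insert 5: appended to row 1. P = [[1, 4, 5], [2, 6]].
Insert 3: 3 bumps 4 from row 1; 4 bumps 6 from row 2; 6 starts row 3. P = [[1, 3, 5], [2, 4], [6]].
Insert 7: appended to row 1. P = [[1, 3, 5, 7], [2, 4], [6]].

So P = [[1, 3, 5, 7], [2, 4], [6]].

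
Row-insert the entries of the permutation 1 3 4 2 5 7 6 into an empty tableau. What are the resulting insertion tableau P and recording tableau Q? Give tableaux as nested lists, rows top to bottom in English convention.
Insert each entry of the permutation into P by Schensted row insertion, recording in Q the position of each new cell.

Insert 1: appended to row 1. P = [[1]], Q = [[1]].
Insert 3: appended to row 1. P = [[1, 3]], Q = [[1, 2]].
Insert 4: appended to row 1. P = [[1, 3, 4]], Q = [[1, 2, 3]].
Insert 2: 2 bumps 3 from row 1; 3 starts row 2. P = [[1, 2, 4], [3]], Q = [[1, 2, 3], [4]].
Insert 5: appended to row 1. P = [[1, 2, 4, 5], [3]], Q = [[1, 2, 3, 5], [4]].
Insert 7: appended to row 1. P = [[1, 2, 4, 5, 7], [3]], Q = [[1, 2, 3, 5, 6], [4]].
Insert 6: 6 bumps 7 from row 1; 7 appends to row 2. P = [[1, 2, 4, 5, 6], [3, 7]], Q = [[1, 2, 3, 5, 6], [4, 7]].

So P = [[1, 2, 4, 5, 6], [3, 7]], Q = [[1, 2, 3, 5, 6], [4, 7]].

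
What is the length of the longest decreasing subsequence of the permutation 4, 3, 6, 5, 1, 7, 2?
3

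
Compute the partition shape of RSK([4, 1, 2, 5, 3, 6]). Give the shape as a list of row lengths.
Row-insert each entry into an empty tableau.

After inserting 4: P = [[4]].
After inserting 1: P = [[1], [4]].
After inserting 2: P = [[1, 2], [4]].
After inserting 5: P = [[1, 2, 5], [4]].
After inserting 3: P = [[1, 2, 3], [4, 5]].
After inserting 6: P = [[1, 2, 3, 6], [4, 5]].

The final insertion tableau P = [[1, 2, 3, 6], [4, 5]] has shape [4, 2].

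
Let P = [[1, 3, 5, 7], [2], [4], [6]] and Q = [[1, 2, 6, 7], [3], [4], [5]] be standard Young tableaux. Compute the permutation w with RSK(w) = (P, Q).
2 6 4 3 1 5 7

Reverse the RSK construction: for i from n down to 1, find the cell of Q containing i, remove the entry at that cell from P, and reverse-bump it up through P; the value ejected from row 1 is w(i).

Step i=7: Q has 7 at row 1, column 4; remove that cell from P, ejecting 7. So w(7) = 7. P is now [[1, 3, 5], [2], [4], [6]].
Step i=6: Q has 6 at row 1, column 3; remove that cell from P, ejecting 5. So w(6) = 5. P is now [[1, 3], [2], [4], [6]].
Step i=5: Q has 5 at row 4, column 1; remove 6 from row 4 of P and reverse-bump: 6 enters row 3 and ejects 4; 4 enters row 2 and ejects 2; 2 enters row 1 and ejects 1. So w(5) = 1. P is now [[2, 3], [4], [6]].
Step i=4: Q has 4 at row 3, column 1; remove 6 from row 3 of P and reverse-bump: 6 enters row 2 and ejects 4; 4 enters row 1 and ejects 3. So w(4) = 3. P is now [[2, 4], [6]].
Step i=3: Q has 3 at row 2, column 1; remove 6 from row 2 of P and reverse-bump: 6 enters row 1 and ejects 4. So w(3) = 4. P is now [[2, 6]].
Step i=2: Q has 2 at row 1, column 2; remove that cell from P, ejecting 6. So w(2) = 6. P is now [[2]].
Step i=1: Q has 1 at row 1, column 1; remove that cell from P, ejecting 2. So w(1) = 2. P is now [].

So w = 2 6 4 3 1 5 7.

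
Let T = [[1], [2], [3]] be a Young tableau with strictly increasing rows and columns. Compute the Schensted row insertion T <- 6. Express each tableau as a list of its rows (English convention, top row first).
[[1, 6], [2], [3]]

6 is larger than every entry of row 1, so it is appended to row 1. The new tableau is [[1, 6], [2], [3]].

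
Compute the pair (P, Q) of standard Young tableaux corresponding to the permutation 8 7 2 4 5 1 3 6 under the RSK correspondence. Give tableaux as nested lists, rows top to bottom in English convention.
P = [[1, 3, 5, 6], [2, 4], [7], [8]], Q = [[1, 4, 5, 8], [2, 7], [3], [6]]

Insert each entry of the permutation into P by Schensted row insertion, recording in Q the position of each new cell.

Insert 8: appended to row 1. P = [[8]].
Insert 7: 7 bumps 8 from row 1; 8 starts row 2. P = [[7], [8]].
Insert 2: 2 bumps 7 from row 1; 7 bumps 8 from row 2; 8 starts row 3. P = [[2], [7], [8]].
Insert 4: appended to row 1. P = [[2, 4], [7], [8]].
Insert 5: appended to row 1. P = [[2, 4, 5], [7], [8]].
Insert 1: 1 bumps 2 from row 1; 2 bumps 7 from row 2; 7 bumps 8 from row 3; 8 starts row 4. P = [[1, 4, 5], [2], [7], [8]].
Insert 3: 3 bumps 4 from row 1; 4 appends to row 2. P = [[1, 3, 5], [2, 4], [7], [8]].
Insert 6: appended to row 1. P = [[1, 3, 5, 6], [2, 4], [7], [8]].

So P = [[1, 3, 5, 6], [2, 4], [7], [8]], Q = [[1, 4, 5, 8], [2, 7], [3], [6]].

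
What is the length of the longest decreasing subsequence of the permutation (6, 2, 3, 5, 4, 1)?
4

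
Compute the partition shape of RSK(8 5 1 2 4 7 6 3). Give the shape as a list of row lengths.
[4, 2, 1, 1]

Row-insert each entry into an empty tableau.

After inserting 8: P = [[8]].
After inserting 5: P = [[5], [8]].
After inserting 1: P = [[1], [5], [8]].
After inserting 2: P = [[1, 2], [5], [8]].
After inserting 4: P = [[1, 2, 4], [5], [8]].
After inserting 7: P = [[1, 2, 4, 7], [5], [8]].
After inserting 6: P = [[1, 2, 4, 6], [5, 7], [8]].
After inserting 3: P = [[1, 2, 3, 6], [4, 7], [5], [8]].

The final insertion tableau P = [[1, 2, 3, 6], [4, 7], [5], [8]] has shape [4, 2, 1, 1].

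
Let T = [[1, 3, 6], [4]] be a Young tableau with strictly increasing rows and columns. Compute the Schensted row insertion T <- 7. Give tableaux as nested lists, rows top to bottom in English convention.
[[1, 3, 6, 7], [4]]

7 is larger than every entry of row 1, so it is appended to row 1. The new tableau is [[1, 3, 6, 7], [4]].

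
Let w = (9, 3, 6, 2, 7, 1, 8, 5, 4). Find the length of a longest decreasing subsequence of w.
4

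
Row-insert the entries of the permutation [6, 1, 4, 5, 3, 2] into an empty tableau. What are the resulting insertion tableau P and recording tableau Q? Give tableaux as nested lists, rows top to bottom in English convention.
Insert each entry of the permutation into P by Schensted row insertion, recording in Q the position of each new cell.

Insert 6: appended to row 1. P = [[6]].
Insert 1: 1 bumps 6 from row 1; 6 starts row 2. P = [[1], [6]].
Insert 4: appended to row 1. P = [[1, 4], [6]].
Insert 5: appended to row 1. P = [[1, 4, 5], [6]].
Insert 3: 3 bumps 4 from row 1; 4 bumps 6 from row 2; 6 starts row 3. P = [[1, 3, 5], [4], [6]].
Insert 2: 2 bumps 3 from row 1; 3 bumps 4 from row 2; 4 bumps 6 from row 3; 6 starts row 4. P = [[1, 2, 5], [3], [4], [6]].

So P = [[1, 2, 5], [3], [4], [6]], Q = [[1, 3, 4], [2], [5], [6]].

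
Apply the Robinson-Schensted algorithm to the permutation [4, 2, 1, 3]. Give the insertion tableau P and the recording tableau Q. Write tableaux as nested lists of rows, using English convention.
Insert each entry of the permutation into P by Schensted row insertion, recording in Q the position of each new cell.

After inserting 4: P = [[4]].
After inserting 2: P = [[2], [4]].
After inserting 1: P = [[1], [2], [4]].
After inserting 3: P = [[1, 3], [2], [4]].

So P = [[1, 3], [2], [4]], Q = [[1, 4], [2], [3]].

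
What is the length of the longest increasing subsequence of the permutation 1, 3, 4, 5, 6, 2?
5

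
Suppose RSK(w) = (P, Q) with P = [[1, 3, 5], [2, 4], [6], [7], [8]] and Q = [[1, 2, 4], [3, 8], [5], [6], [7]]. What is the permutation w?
Reverse the RSK construction: for i from n down to 1, find the cell of Q containing i, remove the entry at that cell from P, and reverse-bump it up through P; the value ejected from row 1 is w(i).

Step i=8: Q has 8 at row 2, column 2; remove 4 from row 2 of P and reverse-bump: 4 enters row 1 and ejects 3. So w(8) = 3. P is now [[1, 4, 5], [2], [6], [7], [8]].
Step i=7: Q has 7 at row 5, column 1; remove 8 from row 5 of P and reverse-bump: 8 enters row 4 and ejects 7; 7 enters row 3 and ejects 6; 6 enters row 2 and ejects 2; 2 enters row 1 and ejects 1. So w(7) = 1. P is now [[2, 4, 5], [6], [7], [8]].
Step i=6: Q has 6 at row 4, column 1; remove 8 from row 4 of P and reverse-bump: 8 enters row 3 and ejects 7; 7 enters row 2 and ejects 6; 6 enters row 1 and ejects 5. So w(6) = 5. P is now [[2, 4, 6], [7], [8]].
Step i=5: Q has 5 at row 3, column 1; remove 8 from row 3 of P and reverse-bump: 8 enters row 2 and ejects 7; 7 enters row 1 and ejects 6. So w(5) = 6. P is now [[2, 4, 7], [8]].
Step i=4: Q has 4 at row 1, column 3; remove that cell from P, ejecting 7. So w(4) = 7. P is now [[2, 4], [8]].
Step i=3: Q has 3 at row 2, column 1; remove 8 from row 2 of P and reverse-bump: 8 enters row 1 and ejects 4. So w(3) = 4. P is now [[2, 8]].
Step i=2: Q has 2 at row 1, column 2; remove that cell from P, ejecting 8. So w(2) = 8. P is now [[2]].
Step i=1: Q has 1 at row 1, column 1; remove that cell from P, ejecting 2. So w(1) = 2. P is now [].

So w = 2 8 4 7 6 5 1 3.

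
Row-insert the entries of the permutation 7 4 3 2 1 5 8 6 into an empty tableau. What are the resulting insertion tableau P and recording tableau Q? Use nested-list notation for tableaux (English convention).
P = [[1, 5, 6], [2, 8], [3], [4], [7]], Q = [[1, 6, 7], [2, 8], [3], [4], [5]]

Insert each entry of the permutation into P by Schensted row insertion, recording in Q the position of each new cell.

Insert 7: appended to row 1. P = [[7]].
Insert 4: 4 bumps 7 from row 1; 7 starts row 2. P = [[4], [7]].
Insert 3: 3 bumps 4 from row 1; 4 bumps 7 from row 2; 7 starts row 3. P = [[3], [4], [7]].
Insert 2: 2 bumps 3 from row 1; 3 bumps 4 from row 2; 4 bumps 7 from row 3; 7 starts row 4. P = [[2], [3], [4], [7]].
Insert 1: 1 bumps 2 from row 1; 2 bumps 3 from row 2; 3 bumps 4 from row 3; 4 bumps 7 from row 4; 7 starts row 5. P = [[1], [2], [3], [4], [7]].
Insert 5: appended to row 1. P = [[1, 5], [2], [3], [4], [7]].
Insert 8: appended to row 1. P = [[1, 5, 8], [2], [3], [4], [7]].
Insert 6: 6 bumps 8 from row 1; 8 appends to row 2. P = [[1, 5, 6], [2, 8], [3], [4], [7]].

So P = [[1, 5, 6], [2, 8], [3], [4], [7]], Q = [[1, 6, 7], [2, 8], [3], [4], [5]].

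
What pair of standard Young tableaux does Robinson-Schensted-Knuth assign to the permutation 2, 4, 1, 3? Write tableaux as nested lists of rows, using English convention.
Insert each entry of the permutation into P by Schensted row insertion, recording in Q the position of each new cell.

Insert 2: appended to row 1. P = [[2]], Q = [[1]].
Insert 4: appended to row 1. P = [[2, 4]], Q = [[1, 2]].
Insert 1: 1 bumps 2 from row 1; 2 starts row 2. P = [[1, 4], [2]], Q = [[1, 2], [3]].
Insert 3: 3 bumps 4 from row 1; 4 appends to row 2. P = [[1, 3], [2, 4]], Q = [[1, 2], [3, 4]].

So P = [[1, 3], [2, 4]], Q = [[1, 2], [3, 4]].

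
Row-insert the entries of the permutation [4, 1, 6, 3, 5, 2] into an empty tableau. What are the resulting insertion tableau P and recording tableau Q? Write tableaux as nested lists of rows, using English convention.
P = [[1, 2, 5], [3, 6], [4]], Q = [[1, 3, 5], [2, 4], [6]]

Insert each entry of the permutation into P by Schensted row insertion, recording in Q the position of each new cell.

Insert 4: appended to row 1. P = [[4]], Q = [[1]].
Insert 1: 1 bumps 4 from row 1; 4 starts row 2. P = [[1], [4]], Q = [[1], [2]].
Insert 6: appended to row 1. P = [[1, 6], [4]], Q = [[1, 3], [2]].
Insert 3: 3 bumps 6 from row 1; 6 appends to row 2. P = [[1, 3], [4, 6]], Q = [[1, 3], [2, 4]].
Insert 5: appended to row 1. P = [[1, 3, 5], [4, 6]], Q = [[1, 3, 5], [2, 4]].
Insert 2: 2 bumps 3 from row 1; 3 bumps 4 from row 2; 4 starts row 3. P = [[1, 2, 5], [3, 6], [4]], Q = [[1, 3, 5], [2, 4], [6]].

So P = [[1, 2, 5], [3, 6], [4]], Q = [[1, 3, 5], [2, 4], [6]].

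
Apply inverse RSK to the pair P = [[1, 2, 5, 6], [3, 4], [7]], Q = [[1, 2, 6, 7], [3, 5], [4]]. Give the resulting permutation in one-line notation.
3 7 4 1 2 5 6

Reverse RSK: for i = n, n-1, ..., 1, locate i in Q, remove the corresponding corner cell from P, and reverse-bump its entry up through P; the value ejected from row 1 is w(i).

So w = 3 7 4 1 2 5 6.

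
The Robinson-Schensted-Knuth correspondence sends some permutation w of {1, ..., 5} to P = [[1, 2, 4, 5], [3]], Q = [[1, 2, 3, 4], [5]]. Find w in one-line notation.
1 3 4 5 2

Reverse RSK: for i = n, n-1, ..., 1, locate i in Q, remove the corresponding corner cell from P, and reverse-bump its entry up through P; the value ejected from row 1 is w(i).

So w = 1 3 4 5 2.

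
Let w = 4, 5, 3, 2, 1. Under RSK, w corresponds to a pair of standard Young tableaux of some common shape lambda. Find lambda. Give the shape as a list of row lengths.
[2, 1, 1, 1]

Row-insert each entry into an empty tableau.

After inserting 4: P = [[4]].
After inserting 5: P = [[4, 5]].
After inserting 3: P = [[3, 5], [4]].
After inserting 2: P = [[2, 5], [3], [4]].
After inserting 1: P = [[1, 5], [2], [3], [4]].

The final insertion tableau P = [[1, 5], [2], [3], [4]] has shape [2, 1, 1, 1].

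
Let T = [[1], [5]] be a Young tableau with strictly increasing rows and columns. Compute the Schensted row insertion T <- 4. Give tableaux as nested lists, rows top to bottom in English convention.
4 is larger than every entry of row 1, so it is appended to row 1. The new tableau is [[1, 4], [5]].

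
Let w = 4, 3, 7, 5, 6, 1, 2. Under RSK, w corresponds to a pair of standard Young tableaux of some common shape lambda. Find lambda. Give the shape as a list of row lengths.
RSK row insertion gives P = [[1, 2, 6], [3, 5], [4, 7]], which has shape [3, 2, 2].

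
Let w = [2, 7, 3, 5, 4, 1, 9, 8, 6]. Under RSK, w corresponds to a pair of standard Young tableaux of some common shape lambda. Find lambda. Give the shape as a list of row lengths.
Row-insert each entry into an empty tableau.

After inserting 2: P = [[2]].
After inserting 7: P = [[2, 7]].
After inserting 3: P = [[2, 3], [7]].
After inserting 5: P = [[2, 3, 5], [7]].
After inserting 4: P = [[2, 3, 4], [5], [7]].
After inserting 1: P = [[1, 3, 4], [2], [5], [7]].
After inserting 9: P = [[1, 3, 4, 9], [2], [5], [7]].
After inserting 8: P = [[1, 3, 4, 8], [2, 9], [5], [7]].
After inserting 6: P = [[1, 3, 4, 6], [2, 8], [5, 9], [7]].

The final insertion tableau P = [[1, 3, 4, 6], [2, 8], [5, 9], [7]] has shape [4, 2, 2, 1].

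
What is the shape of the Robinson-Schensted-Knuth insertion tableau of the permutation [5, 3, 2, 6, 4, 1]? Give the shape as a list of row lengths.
[2, 2, 1, 1]

Row-insert each entry into an empty tableau.

After inserting 5: P = [[5]].
After inserting 3: P = [[3], [5]].
After inserting 2: P = [[2], [3], [5]].
After inserting 6: P = [[2, 6], [3], [5]].
After inserting 4: P = [[2, 4], [3, 6], [5]].
After inserting 1: P = [[1, 4], [2, 6], [3], [5]].

The final insertion tableau P = [[1, 4], [2, 6], [3], [5]] has shape [2, 2, 1, 1].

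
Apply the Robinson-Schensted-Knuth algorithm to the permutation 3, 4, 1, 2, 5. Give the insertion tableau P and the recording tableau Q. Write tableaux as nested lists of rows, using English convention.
Insert each entry of the permutation into P by Schensted row insertion, recording in Q the position of each new cell.

Insert 3: appended to row 1. P = [[3]], Q = [[1]].
Insert 4: appended to row 1. P = [[3, 4]], Q = [[1, 2]].
Insert 1: 1 bumps 3 from row 1; 3 starts row 2. P = [[1, 4], [3]], Q = [[1, 2], [3]].
Insert 2: 2 bumps 4 from row 1; 4 appends to row 2. P = [[1, 2], [3, 4]], Q = [[1, 2], [3, 4]].
Insert 5: appended to row 1. P = [[1, 2, 5], [3, 4]], Q = [[1, 2, 5], [3, 4]].

So P = [[1, 2, 5], [3, 4]], Q = [[1, 2, 5], [3, 4]].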